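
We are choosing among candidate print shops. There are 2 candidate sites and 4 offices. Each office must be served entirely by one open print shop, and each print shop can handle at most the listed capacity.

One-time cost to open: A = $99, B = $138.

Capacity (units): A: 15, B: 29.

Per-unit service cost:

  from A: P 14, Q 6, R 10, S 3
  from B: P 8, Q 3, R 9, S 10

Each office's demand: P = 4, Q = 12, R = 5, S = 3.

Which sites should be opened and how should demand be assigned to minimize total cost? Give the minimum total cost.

Minimum total cost: 281

Open {B}: P→B 8·4=32, Q→B 3·12=36, R→B 9·5=45, S→B 10·3=30.
Loads: B carries 24/29. Service 143; fixed 138; total 281.
Next best feasible plan costs 359.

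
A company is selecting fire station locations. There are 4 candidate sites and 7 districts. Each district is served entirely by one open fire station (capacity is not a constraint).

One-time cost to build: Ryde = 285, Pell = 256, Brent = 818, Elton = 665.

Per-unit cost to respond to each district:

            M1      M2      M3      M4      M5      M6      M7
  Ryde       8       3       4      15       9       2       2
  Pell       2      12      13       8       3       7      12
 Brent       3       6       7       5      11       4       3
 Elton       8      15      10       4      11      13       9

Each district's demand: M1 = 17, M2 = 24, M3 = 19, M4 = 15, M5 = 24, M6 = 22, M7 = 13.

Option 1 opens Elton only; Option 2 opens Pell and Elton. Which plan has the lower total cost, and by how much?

Option 2 is cheaper by 242.

Option 1: {Elton}: M1→Elton 8·17=136, M2→Elton 15·24=360, M3→Elton 10·19=190, M4→Elton 4·15=60, M5→Elton 11·24=264, M6→Elton 13·22=286, M7→Elton 9·13=117. Service 1413; fixed 665; total 2078.
Option 2: {Pell, Elton}: M1→Pell 2·17=34, M2→Pell 12·24=288, M3→Elton 10·19=190, M4→Elton 4·15=60, M5→Pell 3·24=72, M6→Pell 7·22=154, M7→Elton 9·13=117. Service 915; fixed 921; total 1836.
Difference: |2078 − 1836| = 242.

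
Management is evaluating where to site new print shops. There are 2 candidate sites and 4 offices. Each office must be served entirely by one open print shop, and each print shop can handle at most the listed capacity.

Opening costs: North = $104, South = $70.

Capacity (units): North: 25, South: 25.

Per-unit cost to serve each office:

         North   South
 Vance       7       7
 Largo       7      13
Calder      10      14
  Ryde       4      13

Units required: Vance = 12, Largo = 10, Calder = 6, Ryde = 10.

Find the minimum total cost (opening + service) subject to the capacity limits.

Open {North, South}: Vance→South 7·12=84, Largo→North 7·10=70, Calder→South 14·6=84, Ryde→North 4·10=40.
Loads: North carries 20/25, South carries 18/25. Service 278; fixed 174; total 452.
Next best feasible plan costs 488.

Minimum total cost: 452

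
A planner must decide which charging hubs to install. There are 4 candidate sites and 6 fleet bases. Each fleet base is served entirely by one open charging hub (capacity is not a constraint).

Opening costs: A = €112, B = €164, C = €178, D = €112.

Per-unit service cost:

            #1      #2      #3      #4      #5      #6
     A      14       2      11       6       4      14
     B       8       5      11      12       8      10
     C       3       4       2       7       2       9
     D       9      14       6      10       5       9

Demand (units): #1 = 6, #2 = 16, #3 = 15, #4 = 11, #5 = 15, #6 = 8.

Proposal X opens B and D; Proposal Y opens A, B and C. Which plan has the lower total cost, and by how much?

Proposal X: {B, D}: #1→B 8·6=48, #2→B 5·16=80, #3→D 6·15=90, #4→D 10·11=110, #5→D 5·15=75, #6→D 9·8=72. Service 475; fixed 276; total 751.
Proposal Y: {A, B, C}: #1→C 3·6=18, #2→A 2·16=32, #3→C 2·15=30, #4→A 6·11=66, #5→C 2·15=30, #6→C 9·8=72. Service 248; fixed 454; total 702.
Difference: |751 − 702| = 49.

Proposal Y is cheaper by 49.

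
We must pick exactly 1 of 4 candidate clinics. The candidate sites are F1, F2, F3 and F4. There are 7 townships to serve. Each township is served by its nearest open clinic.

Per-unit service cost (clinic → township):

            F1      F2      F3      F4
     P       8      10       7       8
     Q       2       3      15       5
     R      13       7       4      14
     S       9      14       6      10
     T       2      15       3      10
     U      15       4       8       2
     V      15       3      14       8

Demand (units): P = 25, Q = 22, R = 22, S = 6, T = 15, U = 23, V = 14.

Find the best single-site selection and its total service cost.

Choose F2 only; total service cost 913.

With exactly 1 open, each township uses its cheapest among the chosen.
{F2}: P→F2 10·25=250, Q→F2 3·22=66, R→F2 7·22=154, S→F2 14·6=84, T→F2 15·15=225, U→F2 4·23=92, V→F2 3·14=42. Service cost 913.
{F4}: service cost 986
{F3}: service cost 1054
Among all 4 size-1 choices, {F2} is lowest.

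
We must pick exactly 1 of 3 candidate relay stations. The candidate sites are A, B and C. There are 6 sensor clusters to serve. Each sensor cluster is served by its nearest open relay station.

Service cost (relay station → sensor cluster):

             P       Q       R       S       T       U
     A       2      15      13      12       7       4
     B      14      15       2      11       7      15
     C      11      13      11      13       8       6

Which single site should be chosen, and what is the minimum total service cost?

With exactly 1 open, each sensor cluster uses its cheapest among the chosen.
{A}: P→A 2, Q→A 15, R→A 13, S→A 12, T→A 7, U→A 4. Service cost 53.
{C}: service cost 62
{B}: service cost 64
Among all 3 size-1 choices, {A} is lowest.

Choose A only; total service cost 53.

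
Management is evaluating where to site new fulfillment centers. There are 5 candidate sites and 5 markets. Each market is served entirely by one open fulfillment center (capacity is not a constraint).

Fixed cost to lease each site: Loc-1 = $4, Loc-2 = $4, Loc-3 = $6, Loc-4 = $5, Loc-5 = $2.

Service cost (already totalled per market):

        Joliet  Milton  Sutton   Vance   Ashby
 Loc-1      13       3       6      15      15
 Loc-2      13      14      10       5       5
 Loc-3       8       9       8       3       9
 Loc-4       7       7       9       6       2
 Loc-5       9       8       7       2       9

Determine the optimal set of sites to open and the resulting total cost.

For any fixed open set, each market goes to its cheapest open site; total = fixed + service.
{Loc-1, Loc-4, Loc-5}: Joliet→Loc-4 7, Milton→Loc-1 3, Sutton→Loc-1 6, Vance→Loc-5 2, Ashby→Loc-4 2. Service 20; fixed 11; total 31.
{Loc-4, Loc-5}: Joliet→Loc-4 7, Milton→Loc-4 7, Sutton→Loc-5 7, Vance→Loc-5 2, Ashby→Loc-4 2. Service 25; fixed 7; total 32.
{Loc-1, Loc-4}: service 24 + fixed 9 = 33
{Loc-1, Loc-2, Loc-3, Loc-4, Loc-5}: Joliet→Loc-4 7, Milton→Loc-1 3, Sutton→Loc-1 6, Vance→Loc-5 2, Ashby→Loc-4 2. Service 20; fixed 21; total 41.
No other subset beats 31.

Open Loc-1, Loc-4 and Loc-5; minimum total cost 31.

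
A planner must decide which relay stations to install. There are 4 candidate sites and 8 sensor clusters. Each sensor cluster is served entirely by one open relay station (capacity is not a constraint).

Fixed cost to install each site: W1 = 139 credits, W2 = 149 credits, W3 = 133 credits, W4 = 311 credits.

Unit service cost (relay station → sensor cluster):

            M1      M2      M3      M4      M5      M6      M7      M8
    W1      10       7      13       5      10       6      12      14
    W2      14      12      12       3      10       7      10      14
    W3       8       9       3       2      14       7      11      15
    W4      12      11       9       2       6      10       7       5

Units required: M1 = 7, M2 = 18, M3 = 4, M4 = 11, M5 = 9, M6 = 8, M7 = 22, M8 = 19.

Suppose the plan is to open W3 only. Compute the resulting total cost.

Each sensor cluster is assigned to its cheapest site among the open ones.
{W3}: M1→W3 8·7=56, M2→W3 9·18=162, M3→W3 3·4=12, M4→W3 2·11=22, M5→W3 14·9=126, M6→W3 7·8=56, M7→W3 11·22=242, M8→W3 15·19=285. Service 961; fixed 133; total 1094.

Total cost: 1094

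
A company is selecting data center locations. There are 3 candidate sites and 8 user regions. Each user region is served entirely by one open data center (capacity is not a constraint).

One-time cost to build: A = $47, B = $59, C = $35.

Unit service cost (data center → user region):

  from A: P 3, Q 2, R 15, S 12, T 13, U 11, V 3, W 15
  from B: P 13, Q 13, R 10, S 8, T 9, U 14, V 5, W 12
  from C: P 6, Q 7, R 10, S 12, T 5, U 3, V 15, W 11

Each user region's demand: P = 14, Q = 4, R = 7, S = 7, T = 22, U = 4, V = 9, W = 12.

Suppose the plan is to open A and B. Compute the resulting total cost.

Total cost: 695

Each user region is assigned to its cheapest site among the open ones.
{A, B}: P→A 3·14=42, Q→A 2·4=8, R→B 10·7=70, S→B 8·7=56, T→B 9·22=198, U→A 11·4=44, V→A 3·9=27, W→B 12·12=144. Service 589; fixed 106; total 695.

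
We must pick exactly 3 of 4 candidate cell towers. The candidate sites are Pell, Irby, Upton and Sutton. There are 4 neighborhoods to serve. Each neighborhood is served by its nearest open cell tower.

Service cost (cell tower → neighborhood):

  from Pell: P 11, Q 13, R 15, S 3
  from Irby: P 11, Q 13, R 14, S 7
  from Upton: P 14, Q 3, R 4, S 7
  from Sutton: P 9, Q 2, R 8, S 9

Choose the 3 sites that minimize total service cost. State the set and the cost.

With exactly 3 open, each neighborhood uses its cheapest among the chosen.
{Pell, Upton, Sutton}: P→Sutton 9, Q→Sutton 2, R→Upton 4, S→Pell 3. Service cost 18.
{Pell, Irby, Upton}: service cost 21
{Pell, Irby, Sutton}: service cost 22
Among all 4 size-3 choices, {Pell, Upton, Sutton} is lowest.

Choose Pell, Upton and Sutton; total service cost 18.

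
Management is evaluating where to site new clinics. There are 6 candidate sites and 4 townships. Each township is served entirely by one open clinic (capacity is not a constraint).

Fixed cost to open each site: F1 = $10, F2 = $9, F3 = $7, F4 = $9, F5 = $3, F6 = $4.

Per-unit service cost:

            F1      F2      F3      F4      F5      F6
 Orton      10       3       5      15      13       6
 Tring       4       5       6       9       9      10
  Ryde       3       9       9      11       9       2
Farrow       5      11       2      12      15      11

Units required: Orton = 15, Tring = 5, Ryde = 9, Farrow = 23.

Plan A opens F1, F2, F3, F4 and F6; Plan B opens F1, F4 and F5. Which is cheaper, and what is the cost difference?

Plan A is cheaper by 166.

Plan A: {F1, F2, F3, F4, F6}: Orton→F2 3·15=45, Tring→F1 4·5=20, Ryde→F6 2·9=18, Farrow→F3 2·23=46. Service 129; fixed 39; total 168.
Plan B: {F1, F4, F5}: Orton→F1 10·15=150, Tring→F1 4·5=20, Ryde→F1 3·9=27, Farrow→F1 5·23=115. Service 312; fixed 22; total 334.
Difference: |168 − 334| = 166.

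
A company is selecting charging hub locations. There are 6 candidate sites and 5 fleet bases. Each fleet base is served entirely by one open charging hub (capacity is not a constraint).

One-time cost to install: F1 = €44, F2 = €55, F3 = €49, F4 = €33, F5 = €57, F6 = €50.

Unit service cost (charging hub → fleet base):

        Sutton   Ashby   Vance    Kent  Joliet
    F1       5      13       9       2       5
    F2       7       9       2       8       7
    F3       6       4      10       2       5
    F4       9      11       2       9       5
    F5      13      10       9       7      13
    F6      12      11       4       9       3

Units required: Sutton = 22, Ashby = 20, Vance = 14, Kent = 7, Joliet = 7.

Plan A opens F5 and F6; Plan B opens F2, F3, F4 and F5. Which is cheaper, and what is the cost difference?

Plan A: {F5, F6}: Sutton→F6 12·22=264, Ashby→F5 10·20=200, Vance→F6 4·14=56, Kent→F5 7·7=49, Joliet→F6 3·7=21. Service 590; fixed 107; total 697.
Plan B: {F2, F3, F4, F5}: Sutton→F3 6·22=132, Ashby→F3 4·20=80, Vance→F2 2·14=28, Kent→F3 2·7=14, Joliet→F3 5·7=35. Service 289; fixed 194; total 483.
Difference: |697 − 483| = 214.

Plan B is cheaper by 214.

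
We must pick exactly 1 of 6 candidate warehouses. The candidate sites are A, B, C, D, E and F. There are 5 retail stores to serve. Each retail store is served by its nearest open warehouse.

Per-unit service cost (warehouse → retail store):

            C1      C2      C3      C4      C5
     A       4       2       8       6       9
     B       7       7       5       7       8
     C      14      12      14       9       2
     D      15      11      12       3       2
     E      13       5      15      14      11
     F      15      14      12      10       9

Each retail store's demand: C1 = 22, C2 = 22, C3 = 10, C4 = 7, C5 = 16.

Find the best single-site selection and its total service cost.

Choose A only; total service cost 398.

With exactly 1 open, each retail store uses its cheapest among the chosen.
{A}: C1→A 4·22=88, C2→A 2·22=44, C3→A 8·10=80, C4→A 6·7=42, C5→A 9·16=144. Service cost 398.
{B}: service cost 535
{D}: service cost 745
Among all 6 size-1 choices, {A} is lowest.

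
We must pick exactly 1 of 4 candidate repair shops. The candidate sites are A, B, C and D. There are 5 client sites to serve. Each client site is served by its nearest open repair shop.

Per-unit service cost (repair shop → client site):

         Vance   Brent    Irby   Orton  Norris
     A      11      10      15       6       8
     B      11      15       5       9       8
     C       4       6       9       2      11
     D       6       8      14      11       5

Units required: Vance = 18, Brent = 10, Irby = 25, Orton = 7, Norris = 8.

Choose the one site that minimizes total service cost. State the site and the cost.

With exactly 1 open, each client site uses its cheapest among the chosen.
{C}: Vance→C 4·18=72, Brent→C 6·10=60, Irby→C 9·25=225, Orton→C 2·7=14, Norris→C 11·8=88. Service cost 459.
{B}: service cost 600
{D}: service cost 655
Among all 4 size-1 choices, {C} is lowest.

Choose C only; total service cost 459.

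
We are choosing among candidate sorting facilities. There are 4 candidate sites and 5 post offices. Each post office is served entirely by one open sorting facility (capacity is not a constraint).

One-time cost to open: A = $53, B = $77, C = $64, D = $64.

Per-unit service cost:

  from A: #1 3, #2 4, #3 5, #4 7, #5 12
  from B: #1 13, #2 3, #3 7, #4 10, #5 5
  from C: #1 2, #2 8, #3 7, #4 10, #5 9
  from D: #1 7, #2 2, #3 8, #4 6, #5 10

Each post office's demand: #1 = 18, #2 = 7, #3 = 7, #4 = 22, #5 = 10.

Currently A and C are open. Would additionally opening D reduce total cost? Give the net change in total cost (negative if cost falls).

Current service cost with {A, C}: 343.
Adding D: each post office re-picks its cheapest; new service cost 307, saving 36.
Extra fixed cost: 64. Net change = 64 − 36 = 28.
(Totals: 460 → 488.)

No — net change +28 (cost rises by 28).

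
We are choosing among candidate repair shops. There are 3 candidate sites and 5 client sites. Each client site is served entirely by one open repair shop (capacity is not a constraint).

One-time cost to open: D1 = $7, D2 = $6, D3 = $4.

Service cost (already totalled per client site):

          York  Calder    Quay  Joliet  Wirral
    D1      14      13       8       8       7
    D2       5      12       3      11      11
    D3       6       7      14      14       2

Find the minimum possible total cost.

Minimum total cost: 38

For any fixed open set, each client site goes to its cheapest open site; total = fixed + service.
{D2, D3}: York→D2 5, Calder→D3 7, Quay→D2 3, Joliet→D2 11, Wirral→D3 2. Service 28; fixed 10; total 38.
{D1, D2, D3}: service 25 + fixed 17 = 42
{D1, D3}: service 31 + fixed 11 = 42
{D3}: service 43 + fixed 4 = 47
No other subset beats 38.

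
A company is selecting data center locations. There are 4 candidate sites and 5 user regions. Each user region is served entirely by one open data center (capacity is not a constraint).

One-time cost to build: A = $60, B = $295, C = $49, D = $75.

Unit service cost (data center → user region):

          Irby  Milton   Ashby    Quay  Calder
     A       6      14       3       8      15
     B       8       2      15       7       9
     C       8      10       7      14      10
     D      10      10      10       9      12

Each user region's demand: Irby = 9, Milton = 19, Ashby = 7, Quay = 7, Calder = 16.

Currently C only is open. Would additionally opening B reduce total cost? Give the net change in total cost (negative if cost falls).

Current service cost with {C}: 569.
Adding B: each user region re-picks its cheapest; new service cost 352, saving 217.
Extra fixed cost: 295. Net change = 295 − 217 = 78.
(Totals: 618 → 696.)

No — net change +78 (cost rises by 78).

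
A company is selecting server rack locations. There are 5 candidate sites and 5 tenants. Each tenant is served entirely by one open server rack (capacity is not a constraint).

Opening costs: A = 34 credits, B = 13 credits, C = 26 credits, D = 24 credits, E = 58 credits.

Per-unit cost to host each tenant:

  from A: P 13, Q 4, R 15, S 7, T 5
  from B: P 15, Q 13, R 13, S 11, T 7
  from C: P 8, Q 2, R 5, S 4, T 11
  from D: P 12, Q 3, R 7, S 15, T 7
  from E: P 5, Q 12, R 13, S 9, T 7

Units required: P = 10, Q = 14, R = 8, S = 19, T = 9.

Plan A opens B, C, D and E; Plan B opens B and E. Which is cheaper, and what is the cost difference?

Plan A: {B, C, D, E}: P→E 5·10=50, Q→C 2·14=28, R→C 5·8=40, S→C 4·19=76, T→B 7·9=63. Service 257; fixed 121; total 378.
Plan B: {B, E}: P→E 5·10=50, Q→E 12·14=168, R→B 13·8=104, S→E 9·19=171, T→B 7·9=63. Service 556; fixed 71; total 627.
Difference: |378 − 627| = 249.

Plan A is cheaper by 249.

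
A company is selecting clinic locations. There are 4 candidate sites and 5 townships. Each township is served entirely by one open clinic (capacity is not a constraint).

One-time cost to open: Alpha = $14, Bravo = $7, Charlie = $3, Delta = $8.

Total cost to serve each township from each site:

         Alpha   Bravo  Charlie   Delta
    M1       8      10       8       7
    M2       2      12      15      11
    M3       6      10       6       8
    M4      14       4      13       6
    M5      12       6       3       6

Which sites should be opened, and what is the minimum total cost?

Open Bravo and Charlie; minimum total cost 43.

For any fixed open set, each township goes to its cheapest open site; total = fixed + service.
{Bravo, Charlie}: M1→Charlie 8, M2→Bravo 12, M3→Charlie 6, M4→Bravo 4, M5→Charlie 3. Service 33; fixed 10; total 43.
{Charlie, Delta}: service 33 + fixed 11 = 44
{Delta}: M1→Delta 7, M2→Delta 11, M3→Delta 8, M4→Delta 6, M5→Delta 6. Service 38; fixed 8; total 46.
{Alpha, Bravo, Charlie, Delta}: M1→Delta 7, M2→Alpha 2, M3→Alpha 6, M4→Bravo 4, M5→Charlie 3. Service 22; fixed 32; total 54.
No other subset beats 43.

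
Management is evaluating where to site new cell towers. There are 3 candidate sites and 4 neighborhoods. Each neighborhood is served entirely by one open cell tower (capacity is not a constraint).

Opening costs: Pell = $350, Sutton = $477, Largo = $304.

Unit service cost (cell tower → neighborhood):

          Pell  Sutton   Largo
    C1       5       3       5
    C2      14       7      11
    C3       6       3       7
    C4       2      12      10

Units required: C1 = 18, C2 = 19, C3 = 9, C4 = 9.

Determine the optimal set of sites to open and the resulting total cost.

For any fixed open set, each neighborhood goes to its cheapest open site; total = fixed + service.
{Largo}: C1→Largo 5·18=90, C2→Largo 11·19=209, C3→Largo 7·9=63, C4→Largo 10·9=90. Service 452; fixed 304; total 756.
{Pell}: service 428 + fixed 350 = 778
{Sutton}: C1→Sutton 3·18=54, C2→Sutton 7·19=133, C3→Sutton 3·9=27, C4→Sutton 12·9=108. Service 322; fixed 477; total 799.
{Pell, Sutton, Largo}: service 232 + fixed 1131 = 1363
No other subset beats 756.

Open Largo only; minimum total cost 756.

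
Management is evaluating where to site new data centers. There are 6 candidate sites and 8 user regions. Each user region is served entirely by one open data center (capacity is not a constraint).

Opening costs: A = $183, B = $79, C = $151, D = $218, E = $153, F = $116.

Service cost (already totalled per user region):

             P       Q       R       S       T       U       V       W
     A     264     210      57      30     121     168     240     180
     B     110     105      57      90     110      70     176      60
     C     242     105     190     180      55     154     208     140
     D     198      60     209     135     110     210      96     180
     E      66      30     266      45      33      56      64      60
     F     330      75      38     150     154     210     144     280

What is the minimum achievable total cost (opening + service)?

Minimum total cost: 643

For any fixed open set, each user region goes to its cheapest open site; total = fixed + service.
{B, E}: P→E 66, Q→E 30, R→B 57, S→E 45, T→E 33, U→E 56, V→E 64, W→B 60. Service 411; fixed 232; total 643.
{E, F}: service 392 + fixed 269 = 661
{A, E}: service 396 + fixed 336 = 732
{A, B, C, D, E, F}: service 377 + fixed 900 = 1277
No other subset beats 643.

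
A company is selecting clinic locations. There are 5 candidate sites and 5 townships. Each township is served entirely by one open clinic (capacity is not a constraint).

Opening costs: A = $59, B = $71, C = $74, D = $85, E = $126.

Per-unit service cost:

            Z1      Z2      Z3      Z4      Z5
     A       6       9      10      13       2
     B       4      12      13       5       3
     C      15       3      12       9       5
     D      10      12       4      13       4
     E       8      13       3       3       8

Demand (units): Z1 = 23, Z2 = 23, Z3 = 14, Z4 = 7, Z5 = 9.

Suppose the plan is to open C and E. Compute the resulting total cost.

Each township is assigned to its cheapest site among the open ones.
{C, E}: Z1→E 8·23=184, Z2→C 3·23=69, Z3→E 3·14=42, Z4→E 3·7=21, Z5→C 5·9=45. Service 361; fixed 200; total 561.

Total cost: 561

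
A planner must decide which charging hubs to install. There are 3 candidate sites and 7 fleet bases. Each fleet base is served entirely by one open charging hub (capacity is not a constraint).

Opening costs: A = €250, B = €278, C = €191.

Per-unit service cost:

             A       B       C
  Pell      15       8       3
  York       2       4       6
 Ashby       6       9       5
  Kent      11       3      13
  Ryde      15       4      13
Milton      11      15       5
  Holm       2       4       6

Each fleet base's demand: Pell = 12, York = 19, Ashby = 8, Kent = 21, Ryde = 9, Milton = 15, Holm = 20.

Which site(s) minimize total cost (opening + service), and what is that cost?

Open B and C; minimum total cost 875.

For any fixed open set, each fleet base goes to its cheapest open site; total = fixed + service.
{B, C}: Pell→C 3·12=36, York→B 4·19=76, Ashby→C 5·8=40, Kent→B 3·21=63, Ryde→B 4·9=36, Milton→C 5·15=75, Holm→B 4·20=80. Service 406; fixed 469; total 875.
{B}: service 648 + fixed 278 = 926
{C}: Pell→C 3·12=36, York→C 6·19=114, Ashby→C 5·8=40, Kent→C 13·21=273, Ryde→C 13·9=117, Milton→C 5·15=75, Holm→C 6·20=120. Service 775; fixed 191; total 966.
{A, B, C}: service 328 + fixed 719 = 1047
No other subset beats 875.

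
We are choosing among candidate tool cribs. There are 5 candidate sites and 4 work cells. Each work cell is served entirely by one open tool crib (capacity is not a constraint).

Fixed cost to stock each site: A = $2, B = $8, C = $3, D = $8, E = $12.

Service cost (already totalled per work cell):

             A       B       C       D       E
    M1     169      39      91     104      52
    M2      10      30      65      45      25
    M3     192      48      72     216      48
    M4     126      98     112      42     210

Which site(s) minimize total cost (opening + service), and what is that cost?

Open A, B and D; minimum total cost 157.

For any fixed open set, each work cell goes to its cheapest open site; total = fixed + service.
{A, B, D}: M1→B 39, M2→A 10, M3→B 48, M4→D 42. Service 139; fixed 18; total 157.
{A, B, C, D}: service 139 + fixed 21 = 160
{A, B, D, E}: M1→B 39, M2→A 10, M3→B 48, M4→D 42. Service 139; fixed 30; total 169.
{A, B, C, D, E}: service 139 + fixed 33 = 172
No other subset beats 157.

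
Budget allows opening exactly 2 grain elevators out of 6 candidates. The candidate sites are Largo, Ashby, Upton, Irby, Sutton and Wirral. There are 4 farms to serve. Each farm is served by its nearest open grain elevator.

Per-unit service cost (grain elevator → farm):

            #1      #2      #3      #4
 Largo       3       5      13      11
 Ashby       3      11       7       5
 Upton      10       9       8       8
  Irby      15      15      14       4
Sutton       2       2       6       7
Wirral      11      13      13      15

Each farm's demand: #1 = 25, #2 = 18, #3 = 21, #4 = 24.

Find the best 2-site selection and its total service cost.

Choose Irby and Sutton; total service cost 308.

With exactly 2 open, each farm uses its cheapest among the chosen.
{Irby, Sutton}: #1→Sutton 2·25=50, #2→Sutton 2·18=36, #3→Sutton 6·21=126, #4→Irby 4·24=96. Service cost 308.
{Ashby, Sutton}: service cost 332
{Largo, Sutton}: service cost 380
Among all 15 size-2 choices, {Irby, Sutton} is lowest.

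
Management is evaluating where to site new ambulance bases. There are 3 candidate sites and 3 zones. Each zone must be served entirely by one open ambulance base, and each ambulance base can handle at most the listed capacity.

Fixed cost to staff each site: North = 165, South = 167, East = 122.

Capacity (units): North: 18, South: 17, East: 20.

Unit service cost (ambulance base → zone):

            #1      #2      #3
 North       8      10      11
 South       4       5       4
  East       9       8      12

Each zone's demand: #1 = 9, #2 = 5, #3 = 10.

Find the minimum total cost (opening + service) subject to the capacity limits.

Minimum total cost: 435

Open {South, East}: #1→East 9·9=81, #2→South 5·5=25, #3→South 4·10=40.
Loads: South carries 15/17, East carries 9/20. Service 146; fixed 289; total 435.
Next best feasible plan costs 450.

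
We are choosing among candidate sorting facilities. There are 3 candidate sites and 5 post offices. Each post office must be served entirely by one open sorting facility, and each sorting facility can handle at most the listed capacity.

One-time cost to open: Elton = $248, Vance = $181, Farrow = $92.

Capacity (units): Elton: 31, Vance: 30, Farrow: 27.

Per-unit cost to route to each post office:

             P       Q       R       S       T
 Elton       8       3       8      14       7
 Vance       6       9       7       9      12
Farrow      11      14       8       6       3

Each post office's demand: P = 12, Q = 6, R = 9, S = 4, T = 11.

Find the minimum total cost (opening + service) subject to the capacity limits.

Minimum total cost: 519

Open {Vance, Farrow}: P→Vance 6·12=72, Q→Vance 9·6=54, R→Vance 7·9=63, S→Farrow 6·4=24, T→Farrow 3·11=33.
Loads: Vance carries 27/30, Farrow carries 15/27. Service 246; fixed 273; total 519.
Next best feasible plan costs 528.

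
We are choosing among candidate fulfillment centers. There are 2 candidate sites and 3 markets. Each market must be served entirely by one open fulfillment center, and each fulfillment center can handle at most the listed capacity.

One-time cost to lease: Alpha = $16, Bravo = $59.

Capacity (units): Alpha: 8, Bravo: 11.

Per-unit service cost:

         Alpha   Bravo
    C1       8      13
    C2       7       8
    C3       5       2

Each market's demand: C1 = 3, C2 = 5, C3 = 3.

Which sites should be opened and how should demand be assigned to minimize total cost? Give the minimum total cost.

Open {Alpha, Bravo}: C1→Alpha 8·3=24, C2→Alpha 7·5=35, C3→Bravo 2·3=6.
Loads: Alpha carries 8/8, Bravo carries 3/11. Service 65; fixed 75; total 140.
Next best feasible plan costs 144.

Minimum total cost: 140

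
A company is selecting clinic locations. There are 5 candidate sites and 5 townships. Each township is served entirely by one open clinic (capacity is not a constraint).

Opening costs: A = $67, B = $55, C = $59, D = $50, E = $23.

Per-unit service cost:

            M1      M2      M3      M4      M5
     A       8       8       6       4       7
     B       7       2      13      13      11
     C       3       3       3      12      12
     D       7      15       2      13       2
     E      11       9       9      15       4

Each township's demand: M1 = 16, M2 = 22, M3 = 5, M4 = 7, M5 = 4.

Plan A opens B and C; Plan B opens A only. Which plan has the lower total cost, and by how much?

Plan A: {B, C}: M1→C 3·16=48, M2→B 2·22=44, M3→C 3·5=15, M4→C 12·7=84, M5→B 11·4=44. Service 235; fixed 114; total 349.
Plan B: {A}: M1→A 8·16=128, M2→A 8·22=176, M3→A 6·5=30, M4→A 4·7=28, M5→A 7·4=28. Service 390; fixed 67; total 457.
Difference: |349 − 457| = 108.

Plan A is cheaper by 108.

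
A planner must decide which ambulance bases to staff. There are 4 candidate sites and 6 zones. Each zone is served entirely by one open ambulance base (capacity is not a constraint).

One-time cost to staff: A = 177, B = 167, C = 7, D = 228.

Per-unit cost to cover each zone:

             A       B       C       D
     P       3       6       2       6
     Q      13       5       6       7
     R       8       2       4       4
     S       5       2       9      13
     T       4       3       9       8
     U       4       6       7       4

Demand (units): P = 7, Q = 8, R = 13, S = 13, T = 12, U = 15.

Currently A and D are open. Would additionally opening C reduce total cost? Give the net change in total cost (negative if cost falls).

Current service cost with {A, D}: 302.
Adding C: each zone re-picks its cheapest; new service cost 287, saving 15.
Extra fixed cost: 7. Net change = 7 − 15 = -8.
(Totals: 707 → 699.)

Yes — net change −8 (cost falls by 8).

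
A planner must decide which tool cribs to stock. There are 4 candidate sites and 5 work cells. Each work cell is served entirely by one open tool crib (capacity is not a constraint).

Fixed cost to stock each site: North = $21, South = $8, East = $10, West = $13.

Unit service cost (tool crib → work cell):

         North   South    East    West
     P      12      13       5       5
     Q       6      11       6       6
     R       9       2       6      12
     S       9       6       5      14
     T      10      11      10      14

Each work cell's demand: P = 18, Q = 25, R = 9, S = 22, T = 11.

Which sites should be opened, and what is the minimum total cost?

For any fixed open set, each work cell goes to its cheapest open site; total = fixed + service.
{South, East}: P→East 5·18=90, Q→East 6·25=150, R→South 2·9=18, S→East 5·22=110, T→East 10·11=110. Service 478; fixed 18; total 496.
{South, East, West}: P→East 5·18=90, Q→East 6·25=150, R→South 2·9=18, S→East 5·22=110, T→East 10·11=110. Service 478; fixed 31; total 509.
{North, South, East}: service 478 + fixed 39 = 517
{North, South, East, West}: P→East 5·18=90, Q→North 6·25=150, R→South 2·9=18, S→East 5·22=110, T→North 10·11=110. Service 478; fixed 52; total 530.
No other subset beats 496.

Open South and East; minimum total cost 496.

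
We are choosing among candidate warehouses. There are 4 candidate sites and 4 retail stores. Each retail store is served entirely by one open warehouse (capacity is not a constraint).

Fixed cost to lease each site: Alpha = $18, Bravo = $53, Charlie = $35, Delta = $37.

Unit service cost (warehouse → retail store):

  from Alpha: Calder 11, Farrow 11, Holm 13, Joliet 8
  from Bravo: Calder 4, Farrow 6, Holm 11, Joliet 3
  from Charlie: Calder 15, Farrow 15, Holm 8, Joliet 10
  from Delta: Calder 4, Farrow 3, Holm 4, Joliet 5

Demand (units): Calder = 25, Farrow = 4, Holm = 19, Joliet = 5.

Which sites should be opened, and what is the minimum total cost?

For any fixed open set, each retail store goes to its cheapest open site; total = fixed + service.
{Delta}: Calder→Delta 4·25=100, Farrow→Delta 3·4=12, Holm→Delta 4·19=76, Joliet→Delta 5·5=25. Service 213; fixed 37; total 250.
{Alpha, Delta}: Calder→Delta 4·25=100, Farrow→Delta 3·4=12, Holm→Delta 4·19=76, Joliet→Delta 5·5=25. Service 213; fixed 55; total 268.
{Charlie, Delta}: service 213 + fixed 72 = 285
{Alpha, Bravo, Charlie, Delta}: service 203 + fixed 143 = 346
(All 15 nonempty subsets were checked; Delta only is lowest.)

Open Delta only; minimum total cost 250.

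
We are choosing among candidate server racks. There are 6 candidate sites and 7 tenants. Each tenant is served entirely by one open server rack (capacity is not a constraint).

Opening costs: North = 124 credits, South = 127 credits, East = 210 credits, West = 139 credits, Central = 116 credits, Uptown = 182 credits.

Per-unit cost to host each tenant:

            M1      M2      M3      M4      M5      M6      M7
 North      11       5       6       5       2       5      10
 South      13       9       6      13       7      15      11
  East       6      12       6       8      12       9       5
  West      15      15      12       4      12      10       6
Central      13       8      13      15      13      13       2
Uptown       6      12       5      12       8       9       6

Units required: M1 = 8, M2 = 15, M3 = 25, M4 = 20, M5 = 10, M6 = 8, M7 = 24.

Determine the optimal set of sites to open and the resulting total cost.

Open North and Central; minimum total cost 761.

For any fixed open set, each tenant goes to its cheapest open site; total = fixed + service.
{North, Central}: M1→North 11·8=88, M2→North 5·15=75, M3→North 6·25=150, M4→North 5·20=100, M5→North 2·10=20, M6→North 5·8=40, M7→Central 2·24=48. Service 521; fixed 240; total 761.
{North}: service 713 + fixed 124 = 837
{North, Uptown}: service 552 + fixed 306 = 858
{North, South, East, West, Central, Uptown}: service 436 + fixed 898 = 1334
No other subset beats 761.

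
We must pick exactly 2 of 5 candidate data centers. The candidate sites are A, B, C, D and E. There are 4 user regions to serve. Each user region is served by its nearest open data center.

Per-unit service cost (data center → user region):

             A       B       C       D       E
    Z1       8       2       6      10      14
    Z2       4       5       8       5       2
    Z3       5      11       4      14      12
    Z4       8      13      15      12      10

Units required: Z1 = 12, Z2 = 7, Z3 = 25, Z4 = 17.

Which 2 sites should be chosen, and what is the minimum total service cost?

Choose A and B; total service cost 313.

With exactly 2 open, each user region uses its cheapest among the chosen.
{A, B}: Z1→B 2·12=24, Z2→A 4·7=28, Z3→A 5·25=125, Z4→A 8·17=136. Service cost 313.
{A, C}: service cost 336
{C, E}: service cost 356
Among all 10 size-2 choices, {A, B} is lowest.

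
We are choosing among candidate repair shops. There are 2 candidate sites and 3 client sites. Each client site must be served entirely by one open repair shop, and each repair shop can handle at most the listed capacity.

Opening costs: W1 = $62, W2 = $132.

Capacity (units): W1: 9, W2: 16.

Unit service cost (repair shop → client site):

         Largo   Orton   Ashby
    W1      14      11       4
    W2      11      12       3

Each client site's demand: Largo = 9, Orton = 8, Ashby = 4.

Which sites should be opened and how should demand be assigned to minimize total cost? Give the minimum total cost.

Open {W1, W2}: Largo→W2 11·9=99, Orton→W1 11·8=88, Ashby→W2 3·4=12.
Loads: W1 carries 8/9, W2 carries 13/16. Service 199; fixed 194; total 393.
Next best feasible plan costs 428.

Minimum total cost: 393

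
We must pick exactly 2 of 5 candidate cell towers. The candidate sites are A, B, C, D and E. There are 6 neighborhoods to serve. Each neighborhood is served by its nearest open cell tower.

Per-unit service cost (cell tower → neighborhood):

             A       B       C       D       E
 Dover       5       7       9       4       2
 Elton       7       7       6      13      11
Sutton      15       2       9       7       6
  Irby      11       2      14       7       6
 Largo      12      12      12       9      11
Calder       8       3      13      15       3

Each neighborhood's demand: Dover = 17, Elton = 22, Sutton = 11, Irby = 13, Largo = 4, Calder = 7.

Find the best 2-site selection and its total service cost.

Choose B and E; total service cost 301.

With exactly 2 open, each neighborhood uses its cheapest among the chosen.
{B, E}: Dover→E 2·17=34, Elton→B 7·22=154, Sutton→B 2·11=22, Irby→B 2·13=26, Largo→E 11·4=44, Calder→B 3·7=21. Service cost 301.
{B, D}: service cost 327
{A, B}: service cost 356
Among all 10 size-2 choices, {B, E} is lowest.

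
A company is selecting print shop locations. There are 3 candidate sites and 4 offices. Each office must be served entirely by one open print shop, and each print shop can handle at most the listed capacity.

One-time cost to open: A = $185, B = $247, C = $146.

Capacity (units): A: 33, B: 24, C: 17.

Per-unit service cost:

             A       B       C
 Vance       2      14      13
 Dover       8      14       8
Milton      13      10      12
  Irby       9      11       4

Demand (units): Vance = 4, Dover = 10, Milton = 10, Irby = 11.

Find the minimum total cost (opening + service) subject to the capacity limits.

Minimum total cost: 593

Open {A, C}: Vance→A 2·4=8, Dover→A 8·10=80, Milton→A 13·10=130, Irby→C 4·11=44.
Loads: A carries 24/33, C carries 11/17. Service 262; fixed 331; total 593.
Next best feasible plan costs 637.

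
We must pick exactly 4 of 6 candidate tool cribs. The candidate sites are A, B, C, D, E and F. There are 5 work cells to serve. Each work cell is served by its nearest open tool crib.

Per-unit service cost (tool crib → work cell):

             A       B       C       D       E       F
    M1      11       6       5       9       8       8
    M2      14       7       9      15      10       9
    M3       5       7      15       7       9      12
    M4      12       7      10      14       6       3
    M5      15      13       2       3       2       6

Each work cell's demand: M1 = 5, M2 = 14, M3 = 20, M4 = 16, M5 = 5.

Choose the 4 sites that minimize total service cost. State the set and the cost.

With exactly 4 open, each work cell uses its cheapest among the chosen.
{A, B, C, F}: M1→C 5·5=25, M2→B 7·14=98, M3→A 5·20=100, M4→F 3·16=48, M5→C 2·5=10. Service cost 281.
{A, B, E, F}: service cost 286
{A, B, D, F}: service cost 291
Among all 15 size-4 choices, {A, B, C, F} is lowest.

Choose A, B, C and F; total service cost 281.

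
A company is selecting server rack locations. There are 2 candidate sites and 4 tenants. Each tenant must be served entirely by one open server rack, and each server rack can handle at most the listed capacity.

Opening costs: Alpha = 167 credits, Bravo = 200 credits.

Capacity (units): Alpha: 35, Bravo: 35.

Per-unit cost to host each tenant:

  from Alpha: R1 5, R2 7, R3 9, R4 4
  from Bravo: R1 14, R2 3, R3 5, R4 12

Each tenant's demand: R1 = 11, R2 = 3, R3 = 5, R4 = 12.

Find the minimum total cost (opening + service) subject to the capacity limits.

Open {Alpha}: R1→Alpha 5·11=55, R2→Alpha 7·3=21, R3→Alpha 9·5=45, R4→Alpha 4·12=48.
Loads: Alpha carries 31/35. Service 169; fixed 167; total 336.
Next best feasible plan costs 504.

Minimum total cost: 336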